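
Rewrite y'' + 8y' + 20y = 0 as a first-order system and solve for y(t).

Let x_1 = y, x_2 = y'. Then x_1' = x_2 and x_2' = -20x_1 - 8x_2.
A = [[0,1],[-20,-8]]; det(A-λI) = λ^2 + 8λ + 20.
Eigenvalues λ = -4 ± 2i.

y(t) = C_1e^(-4t)cos(2t) + C_2e^(-4t)sin(2t)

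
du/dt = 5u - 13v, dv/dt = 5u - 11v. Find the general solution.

Coefficient matrix A = [[5, -13], [5, -11]].
Characteristic polynomial det(A - λI) = λ^2 + 6λ + 10 = 0.
Eigenvalues λ = -3 ± i (complex conjugate pair).
For λ=-3+i: an eigenvector is (3,2) - i(-2,-1) = (3 + 2i, 2 + i).
A real fundamental pair from Re and Im of e^((-3+i)t)v: X_1 = e^(-3t)(cos(t)·(3,2) + sin(t)·(-2,-1)), X_2 = e^(-3t)(sin(t)·(3,2) - cos(t)·(-2,-1)).
General solution: K_1X_1 + K_2X_2.

u(t) = -2K_1e^(-3t)sin(t) + 3K_1e^(-3t)cos(t) + 3K_2e^(-3t)sin(t) + 2K_2e^(-3t)cos(t), v(t) = -K_1e^(-3t)sin(t) + 2K_1e^(-3t)cos(t) + 2K_2e^(-3t)sin(t) + K_2e^(-3t)cos(t)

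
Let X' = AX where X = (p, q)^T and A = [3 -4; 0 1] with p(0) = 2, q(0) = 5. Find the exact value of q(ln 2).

A = [[3,-4],[0,1]]; eigenvalues λ = 1, 3.
Eigenvectors: (2,1) for λ=1, (-1,0) for λ=3.
From the initial condition, c_1 = 5, c_2 = 8.
q(ln 2) = (5)(2^1)(1) + (8)(2^3)(0) = 10.

10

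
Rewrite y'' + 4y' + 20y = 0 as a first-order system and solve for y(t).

y(t) = C_1e^(-2t)cos(4t) + C_2e^(-2t)sin(4t)

Let x_1 = y, x_2 = y'. Then x_1' = x_2 and x_2' = -20x_1 - 4x_2.
A = [[0,1],[-20,-4]]; det(A-λI) = λ^2 + 4λ + 20.
Eigenvalues λ = -2 ± 4i.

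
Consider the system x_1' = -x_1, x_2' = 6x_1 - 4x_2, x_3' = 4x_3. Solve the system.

x_1(t) = -c_3e^(-t), x_2(t) = c_2e^(-4t) - 2c_3e^(-t), x_3(t) = c_1e^(4t)

Coefficient matrix A = [[-1, 0, 0], [6, -4, 0], [0, 0, 4]].
det(A - λI) = 0 gives eigenvalues λ = 4, -4, -1.
For λ=4: eigenvector (0,0,1).
For λ=-4: eigenvector (0,1,0).
For λ=-1: eigenvector (-1,-2,0).
General solution: c_1e^(4t)(0,0,1) + c_2e^(-4t)(0,1,0) + c_3e^(-t)(-1,-2,0).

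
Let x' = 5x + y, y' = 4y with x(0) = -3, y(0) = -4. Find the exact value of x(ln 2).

A = [[5,1],[0,4]]; eigenvalues λ = 4, 5.
Eigenvectors: (1,-1) for λ=4, (-1,0) for λ=5.
From the initial condition, c_1 = 4, c_2 = 7.
x(ln 2) = (4)(2^4)(1) + (7)(2^5)(-1) = -160.

-160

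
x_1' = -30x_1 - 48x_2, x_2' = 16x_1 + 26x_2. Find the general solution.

x_1(t) = 2c_1e^(-6t) + 3c_2e^(2t), x_2(t) = -c_1e^(-6t) - 2c_2e^(2t)

Coefficient matrix A = [[-30, -48], [16, 26]].
Characteristic polynomial det(A - λI) = λ^2 + 4λ - 12 = 0.
Eigenvalues λ = -6, 2.
For λ=-6: (A-λI) row 1 is [-24, -48], so an eigenvector is (2, -1).
For λ=2: (A-λI) row 1 is [-32, -48], so an eigenvector is (3, -2).
General solution: c_1e^(-6t)(2,-1) + c_2e^(2t)(3,-2).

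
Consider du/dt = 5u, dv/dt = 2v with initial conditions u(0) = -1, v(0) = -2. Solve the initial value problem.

Coefficient matrix A = [[5, 0], [0, 2]].
Characteristic polynomial det(A - λI) = λ^2 - 7λ + 10 = 0.
Eigenvalues λ = 2, 5.
For λ=2: (A-λI) row 1 is [3, 0], so an eigenvector is (0, -1).
For λ=5: (A-λI) row 2 is [0, -3], so an eigenvector is (1, 0).
General solution: C_1e^(2t)(0,-1) + C_2e^(5t)(1,0).
Applying u(0)=-1, v(0)=-2 gives C_1=2, C_2=-1.

u(t) = -e^(5t), v(t) = -2e^(2t)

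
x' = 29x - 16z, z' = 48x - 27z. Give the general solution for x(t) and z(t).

x(t) = 2C_1e^(5t) + C_2e^(-3t), z(t) = 3C_1e^(5t) + 2C_2e^(-3t)

Coefficient matrix A = [[29, -16], [48, -27]].
Characteristic polynomial det(A - λI) = λ^2 - 2λ - 15 = 0.
Eigenvalues λ = 5, -3.
For λ=5: (A-λI) row 1 is [24, -16], so an eigenvector is (2, 3).
For λ=-3: (A-λI) row 1 is [32, -16], so an eigenvector is (1, 2).
General solution: C_1e^(5t)(2,3) + C_2e^(-3t)(1,2).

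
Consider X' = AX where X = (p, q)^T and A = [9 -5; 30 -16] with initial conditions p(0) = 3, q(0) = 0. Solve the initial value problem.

p(t) = 9e^(-t) - 6e^(-6t), q(t) = 18e^(-t) - 18e^(-6t)

Coefficient matrix A = [[9, -5], [30, -16]].
Characteristic polynomial det(A - λI) = λ^2 + 7λ + 6 = 0.
Eigenvalues λ = -6, -1.
For λ=-6: (A-λI) row 1 is [15, -5], so an eigenvector is (1, 3).
For λ=-1: (A-λI) row 1 is [10, -5], so an eigenvector is (1, 2).
General solution: C_1e^(-6t)(1,3) + C_2e^(-t)(1,2).
Applying p(0)=3, q(0)=0 gives C_1=-6, C_2=9.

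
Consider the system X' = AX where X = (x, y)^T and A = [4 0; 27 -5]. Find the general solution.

Coefficient matrix A = [[4, 0], [27, -5]].
Characteristic polynomial det(A - λI) = λ^2 + λ - 20 = 0.
Eigenvalues λ = 4, -5.
For λ=4: (A-λI) row 2 is [27, -9], so an eigenvector is (-1, -3).
For λ=-5: (A-λI) row 1 is [9, 0], so an eigenvector is (0, 1).
General solution: c_1e^(4t)(-1,-3) + c_2e^(-5t)(0,1).

x(t) = -c_1e^(4t), y(t) = -3c_1e^(4t) + c_2e^(-5t)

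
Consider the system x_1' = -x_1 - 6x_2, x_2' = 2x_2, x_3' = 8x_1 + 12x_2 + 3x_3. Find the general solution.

Coefficient matrix A = [[-1, -6, 0], [0, 2, 0], [8, 12, 3]].
det(A - λI) = 0 gives eigenvalues λ = -1, 2, 3.
For λ=-1: eigenvector (1,0,-2).
For λ=2: eigenvector (-2,1,4).
For λ=3: eigenvector (0,0,1).
General solution: c_1e^(-t)(1,0,-2) + c_2e^(2t)(-2,1,4) + c_3e^(3t)(0,0,1).

x_1(t) = c_1e^(-t) - 2c_2e^(2t), x_2(t) = c_2e^(2t), x_3(t) = -2c_1e^(-t) + 4c_2e^(2t) + c_3e^(3t)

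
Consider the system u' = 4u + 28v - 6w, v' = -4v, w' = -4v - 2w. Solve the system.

u(t) = C_1e^(4t) - 2C_2e^(-4t) + C_3e^(-2t), v(t) = C_2e^(-4t), w(t) = 2C_2e^(-4t) + C_3e^(-2t)

Coefficient matrix A = [[4, 28, -6], [0, -4, 0], [0, -4, -2]].
det(A - λI) = 0 gives eigenvalues λ = 4, -4, -2.
For λ=4: eigenvector (1,0,0).
For λ=-4: eigenvector (-2,1,2).
For λ=-2: eigenvector (1,0,1).
General solution: C_1e^(4t)(1,0,0) + C_2e^(-4t)(-2,1,2) + C_3e^(-2t)(1,0,1).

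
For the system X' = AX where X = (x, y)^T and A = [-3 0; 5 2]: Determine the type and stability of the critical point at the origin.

saddle

A = [[-3,0],[5,2]]; det(A-λI) = λ^2 + λ - 6.
λ = 2, -3: opposite signs.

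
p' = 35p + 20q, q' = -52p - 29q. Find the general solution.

Coefficient matrix A = [[35, 20], [-52, -29]].
Characteristic polynomial det(A - λI) = λ^2 - 6λ + 25 = 0.
Eigenvalues λ = 3 ± 4i (complex conjugate pair).
For λ=3+4i: an eigenvector is (-2,3) - i(-1,2) = (-2 + i, 3 - 2i).
A real fundamental pair from Re and Im of e^((3+4i)t)v: X_1 = e^(3t)(cos(4t)·(-2,3) + sin(4t)·(-1,2)), X_2 = e^(3t)(sin(4t)·(-2,3) - cos(4t)·(-1,2)).
General solution: c_1X_1 + c_2X_2.

p(t) = -c_1e^(3t)sin(4t) - 2c_1e^(3t)cos(4t) - 2c_2e^(3t)sin(4t) + c_2e^(3t)cos(4t), q(t) = 2c_1e^(3t)sin(4t) + 3c_1e^(3t)cos(4t) + 3c_2e^(3t)sin(4t) - 2c_2e^(3t)cos(4t)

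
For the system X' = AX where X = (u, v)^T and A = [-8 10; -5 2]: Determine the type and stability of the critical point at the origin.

stable spiral

A = [[-8,10],[-5,2]]; det(A-λI) = λ^2 + 6λ + 34.
λ = -3 ± 5i: negative real part.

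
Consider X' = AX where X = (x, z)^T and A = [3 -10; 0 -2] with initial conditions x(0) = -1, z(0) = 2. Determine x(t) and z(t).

x(t) = -5e^(3t) + 4e^(-2t), z(t) = 2e^(-2t)

Coefficient matrix A = [[3, -10], [0, -2]].
Characteristic polynomial det(A - λI) = λ^2 - λ - 6 = 0.
Eigenvalues λ = -2, 3.
For λ=-2: (A-λI) row 1 is [5, -10], so an eigenvector is (2, 1).
For λ=3: (A-λI) row 1 is [0, -10], so an eigenvector is (-1, 0).
General solution: K_1e^(-2t)(2,1) + K_2e^(3t)(-1,0).
Applying x(0)=-1, z(0)=2 gives K_1=2, K_2=5.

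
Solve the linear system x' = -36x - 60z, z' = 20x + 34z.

x(t) = -2C_1e^(-6t) + 3C_2e^(4t), z(t) = C_1e^(-6t) - 2C_2e^(4t)

Coefficient matrix A = [[-36, -60], [20, 34]].
Characteristic polynomial det(A - λI) = λ^2 + 2λ - 24 = 0.
Eigenvalues λ = -6, 4.
For λ=-6: (A-λI) row 1 is [-30, -60], so an eigenvector is (-2, 1).
For λ=4: (A-λI) row 1 is [-40, -60], so an eigenvector is (3, -2).
General solution: C_1e^(-6t)(-2,1) + C_2e^(4t)(3,-2).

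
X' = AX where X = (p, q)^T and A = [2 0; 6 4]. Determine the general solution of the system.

Coefficient matrix A = [[2, 0], [6, 4]].
Characteristic polynomial det(A - λI) = λ^2 - 6λ + 8 = 0.
Eigenvalues λ = 4, 2.
For λ=4: (A-λI) row 1 is [-2, 0], so an eigenvector is (0, -1).
For λ=2: (A-λI) row 2 is [6, 2], so an eigenvector is (1, -3).
General solution: K_1e^(4t)(0,-1) + K_2e^(2t)(1,-3).

p(t) = K_2e^(2t), q(t) = -K_1e^(4t) - 3K_2e^(2t)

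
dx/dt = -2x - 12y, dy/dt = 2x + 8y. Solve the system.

Coefficient matrix A = [[-2, -12], [2, 8]].
Characteristic polynomial det(A - λI) = λ^2 - 6λ + 8 = 0.
Eigenvalues λ = 4, 2.
For λ=4: (A-λI) row 1 is [-6, -12], so an eigenvector is (2, -1).
For λ=2: (A-λI) row 1 is [-4, -12], so an eigenvector is (-3, 1).
General solution: c_1e^(4t)(2,-1) + c_2e^(2t)(-3,1).

x(t) = 2c_1e^(4t) - 3c_2e^(2t), y(t) = -c_1e^(4t) + c_2e^(2t)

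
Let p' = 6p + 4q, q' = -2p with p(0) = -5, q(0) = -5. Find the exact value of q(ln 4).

A = [[6,4],[-2,0]]; eigenvalues λ = 4, 2.
Eigenvectors: (2,-1) for λ=4, (-1,1) for λ=2.
From the initial condition, c_1 = -10, c_2 = -15.
q(ln 4) = (-10)(4^4)(-1) + (-15)(4^2)(1) = 2320.

2320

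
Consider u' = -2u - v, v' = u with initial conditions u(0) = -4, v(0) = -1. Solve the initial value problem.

Coefficient matrix A = [[-2, -1], [1, 0]].
Characteristic polynomial det(A - λI) = λ^2 + 2λ + 1 = 0.
Single eigenvalue λ = -1 with algebraic multiplicity 2.
Eigenvector v = (-1,1); generalized eigenvector w with (A-λI)w=v is (3,-2).
General solution: e^(-t)[K_1·v + K_2·(t·v + w)].
Applying u(0)=-4, v(0)=-1 gives K_1=-11, K_2=-5.

u(t) = 5te^(-t) - 4e^(-t), v(t) = -5te^(-t) - e^(-t)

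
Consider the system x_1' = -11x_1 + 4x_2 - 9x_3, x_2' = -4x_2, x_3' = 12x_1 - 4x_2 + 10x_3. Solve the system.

Coefficient matrix A = [[-11, 4, -9], [0, -4, 0], [12, -4, 10]].
det(A - λI) = 0 gives eigenvalues λ = 1, -4, -2.
For λ=1: eigenvector (-3,0,4).
For λ=-4: eigenvector (-2,1,2).
For λ=-2: eigenvector (1,0,-1).
General solution: C_1e^(t)(-3,0,4) + C_2e^(-4t)(-2,1,2) + C_3e^(-2t)(1,0,-1).

x_1(t) = -3C_1e^(t) - 2C_2e^(-4t) + C_3e^(-2t), x_2(t) = C_2e^(-4t), x_3(t) = 4C_1e^(t) + 2C_2e^(-4t) - C_3e^(-2t)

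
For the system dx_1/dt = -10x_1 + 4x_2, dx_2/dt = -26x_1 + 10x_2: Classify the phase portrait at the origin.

A = [[-10,4],[-26,10]]; det(A-λI) = λ^2 + 4.
λ = 0 ± 2i: zero real part.

center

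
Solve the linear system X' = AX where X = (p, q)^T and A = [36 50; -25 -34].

p(t) = -K_1e^(t)sin(5t) - 3K_1e^(t)cos(5t) - 3K_2e^(t)sin(5t) + K_2e^(t)cos(5t), q(t) = K_1e^(t)sin(5t) + 2K_1e^(t)cos(5t) + 2K_2e^(t)sin(5t) - K_2e^(t)cos(5t)

Coefficient matrix A = [[36, 50], [-25, -34]].
Characteristic polynomial det(A - λI) = λ^2 - 2λ + 26 = 0.
Eigenvalues λ = 1 ± 5i (complex conjugate pair).
For λ=1+5i: an eigenvector is (-3,2) - i(-1,1) = (-3 + i, 2 - i).
A real fundamental pair from Re and Im of e^((1+5i)t)v: X_1 = e^(t)(cos(5t)·(-3,2) + sin(5t)·(-1,1)), X_2 = e^(t)(sin(5t)·(-3,2) - cos(5t)·(-1,1)).
General solution: K_1X_1 + K_2X_2.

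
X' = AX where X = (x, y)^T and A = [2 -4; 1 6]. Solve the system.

Coefficient matrix A = [[2, -4], [1, 6]].
Characteristic polynomial det(A - λI) = λ^2 - 8λ + 16 = 0.
Single eigenvalue λ = 4 with algebraic multiplicity 2.
Eigenvector v = (-2,1); generalized eigenvector w with (A-λI)w=v is (-1,1).
General solution: e^(4t)[C_1·v + C_2·(t·v + w)].

x(t) = -2C_1e^(4t) - 2C_2te^(4t) - C_2e^(4t), y(t) = C_1e^(4t) + C_2te^(4t) + C_2e^(4t)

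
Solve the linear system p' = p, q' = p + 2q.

p(t) = -C_2e^(t), q(t) = C_1e^(2t) + C_2e^(t)

Coefficient matrix A = [[1, 0], [1, 2]].
Characteristic polynomial det(A - λI) = λ^2 - 3λ + 2 = 0.
Eigenvalues λ = 2, 1.
For λ=2: (A-λI) row 1 is [-1, 0], so an eigenvector is (0, 1).
For λ=1: (A-λI) row 2 is [1, 1], so an eigenvector is (-1, 1).
General solution: C_1e^(2t)(0,1) + C_2e^(t)(-1,1).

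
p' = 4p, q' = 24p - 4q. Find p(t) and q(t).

Coefficient matrix A = [[4, 0], [24, -4]].
Characteristic polynomial det(A - λI) = λ^2 - 16 = 0.
Eigenvalues λ = -4, 4.
For λ=-4: (A-λI) row 1 is [8, 0], so an eigenvector is (0, 1).
For λ=4: (A-λI) row 2 is [24, -8], so an eigenvector is (1, 3).
General solution: C_1e^(-4t)(0,1) + C_2e^(4t)(1,3).

p(t) = C_2e^(4t), q(t) = C_1e^(-4t) + 3C_2e^(4t)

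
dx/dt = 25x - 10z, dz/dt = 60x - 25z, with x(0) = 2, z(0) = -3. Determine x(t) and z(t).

x(t) = 9e^(5t) - 7e^(-5t), z(t) = 18e^(5t) - 21e^(-5t)

Coefficient matrix A = [[25, -10], [60, -25]].
Characteristic polynomial det(A - λI) = λ^2 - 25 = 0.
Eigenvalues λ = -5, 5.
For λ=-5: (A-λI) row 1 is [30, -10], so an eigenvector is (1, 3).
For λ=5: (A-λI) row 1 is [20, -10], so an eigenvector is (1, 2).
General solution: c_1e^(-5t)(1,3) + c_2e^(5t)(1,2).
Applying x(0)=2, z(0)=-3 gives c_1=-7, c_2=9.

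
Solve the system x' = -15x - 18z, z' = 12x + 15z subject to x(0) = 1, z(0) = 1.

Coefficient matrix A = [[-15, -18], [12, 15]].
Characteristic polynomial det(A - λI) = λ^2 - 9 = 0.
Eigenvalues λ = 3, -3.
For λ=3: (A-λI) row 1 is [-18, -18], so an eigenvector is (1, -1).
For λ=-3: (A-λI) row 1 is [-12, -18], so an eigenvector is (-3, 2).
General solution: K_1e^(3t)(1,-1) + K_2e^(-3t)(-3,2).
Applying x(0)=1, z(0)=1 gives K_1=-5, K_2=-2.

x(t) = -5e^(3t) + 6e^(-3t), z(t) = 5e^(3t) - 4e^(-3t)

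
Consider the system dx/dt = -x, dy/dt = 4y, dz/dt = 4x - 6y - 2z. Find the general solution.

Coefficient matrix A = [[-1, 0, 0], [0, 4, 0], [4, -6, -2]].
det(A - λI) = 0 gives eigenvalues λ = -2, 4, -1.
For λ=-2: eigenvector (0,0,1).
For λ=4: eigenvector (0,1,-1).
For λ=-1: eigenvector (1,0,4).
General solution: K_1e^(-2t)(0,0,1) + K_2e^(4t)(0,1,-1) + K_3e^(-t)(1,0,4).

x(t) = K_3e^(-t), y(t) = K_2e^(4t), z(t) = K_1e^(-2t) - K_2e^(4t) + 4K_3e^(-t)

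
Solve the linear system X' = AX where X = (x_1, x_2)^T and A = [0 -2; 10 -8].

Coefficient matrix A = [[0, -2], [10, -8]].
Characteristic polynomial det(A - λI) = λ^2 + 8λ + 20 = 0.
Eigenvalues λ = -4 ± 2i (complex conjugate pair).
For λ=-4+2i: an eigenvector is (1,2) - i(0,1) = (1, 2 - i).
A real fundamental pair from Re and Im of e^((-4+2i)t)v: X_1 = e^(-4t)(cos(2t)·(1,2) + sin(2t)·(0,1)), X_2 = e^(-4t)(sin(2t)·(1,2) - cos(2t)·(0,1)).
General solution: C_1X_1 + C_2X_2.

x_1(t) = C_1e^(-4t)cos(2t) + C_2e^(-4t)sin(2t), x_2(t) = C_1e^(-4t)sin(2t) + 2C_1e^(-4t)cos(2t) + 2C_2e^(-4t)sin(2t) - C_2e^(-4t)cos(2t)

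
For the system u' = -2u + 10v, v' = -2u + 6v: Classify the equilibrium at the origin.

unstable spiral

A = [[-2,10],[-2,6]]; det(A-λI) = λ^2 - 4λ + 8.
λ = 2 ± 2i: positive real part.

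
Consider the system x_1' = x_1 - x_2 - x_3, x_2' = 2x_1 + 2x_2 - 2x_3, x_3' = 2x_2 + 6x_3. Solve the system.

Coefficient matrix A = [[1, -1, -1], [2, 2, -2], [0, 2, 6]].
det(A - λI) = 0 gives eigenvalues λ = 3, 4, 2.
For λ=3: eigenvector (-1,6,-4).
For λ=4: eigenvector (0,-1,1).
For λ=2: eigenvector (-1,2,-1).
General solution: C_1e^(3t)(-1,6,-4) + C_2e^(4t)(0,-1,1) + C_3e^(2t)(-1,2,-1).

x_1(t) = -C_1e^(3t) - C_3e^(2t), x_2(t) = 6C_1e^(3t) - C_2e^(4t) + 2C_3e^(2t), x_3(t) = -4C_1e^(3t) + C_2e^(4t) - C_3e^(2t)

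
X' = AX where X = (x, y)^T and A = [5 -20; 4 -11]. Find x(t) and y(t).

x(t) = -C_1e^(-3t)sin(4t) + 2C_1e^(-3t)cos(4t) + 2C_2e^(-3t)sin(4t) + C_2e^(-3t)cos(4t), y(t) = C_1e^(-3t)cos(4t) + C_2e^(-3t)sin(4t)

Coefficient matrix A = [[5, -20], [4, -11]].
Characteristic polynomial det(A - λI) = λ^2 + 6λ + 25 = 0.
Eigenvalues λ = -3 ± 4i (complex conjugate pair).
For λ=-3+4i: an eigenvector is (2,1) - i(-1,0) = (2 + i, 1).
A real fundamental pair from Re and Im of e^((-3+4i)t)v: X_1 = e^(-3t)(cos(4t)·(2,1) + sin(4t)·(-1,0)), X_2 = e^(-3t)(sin(4t)·(2,1) - cos(4t)·(-1,0)).
General solution: C_1X_1 + C_2X_2.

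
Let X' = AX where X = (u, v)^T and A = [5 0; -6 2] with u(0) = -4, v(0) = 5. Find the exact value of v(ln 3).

1917

A = [[5,0],[-6,2]]; eigenvalues λ = 5, 2.
Eigenvectors: (-1,2) for λ=5, (0,-1) for λ=2.
From the initial condition, c_1 = 4, c_2 = 3.
v(ln 3) = (4)(3^5)(2) + (3)(3^2)(-1) = 1917.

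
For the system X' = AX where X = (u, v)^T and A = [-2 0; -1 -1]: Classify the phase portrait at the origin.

A = [[-2,0],[-1,-1]]; det(A-λI) = λ^2 + 3λ + 2.
λ = -1, -2: both negative.

stable node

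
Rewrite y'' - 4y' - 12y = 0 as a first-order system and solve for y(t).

Let x_1 = y, x_2 = y'. Then x_1' = x_2 and x_2' = 12x_1 + 4x_2.
A = [[0,1],[12,4]]; det(A-λI) = λ^2 - 4λ - 12.
Eigenvalues λ = -2, 6 with eigenvectors (1,-2), (1,6).

y(t) = C_1e^(-2t) + C_2e^(6t)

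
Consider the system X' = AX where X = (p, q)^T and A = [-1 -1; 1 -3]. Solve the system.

p(t) = -K_1e^(-2t) - K_2te^(-2t), q(t) = -K_1e^(-2t) - K_2te^(-2t) + K_2e^(-2t)

Coefficient matrix A = [[-1, -1], [1, -3]].
Characteristic polynomial det(A - λI) = λ^2 + 4λ + 4 = 0.
Single eigenvalue λ = -2 with algebraic multiplicity 2.
Eigenvector v = (-1,-1); generalized eigenvector w with (A-λI)w=v is (0,1).
General solution: e^(-2t)[K_1·v + K_2·(t·v + w)].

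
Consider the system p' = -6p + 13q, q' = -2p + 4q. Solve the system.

p(t) = 2K_1e^(-t)sin(t) - 3K_1e^(-t)cos(t) - 3K_2e^(-t)sin(t) - 2K_2e^(-t)cos(t), q(t) = K_1e^(-t)sin(t) - K_1e^(-t)cos(t) - K_2e^(-t)sin(t) - K_2e^(-t)cos(t)

Coefficient matrix A = [[-6, 13], [-2, 4]].
Characteristic polynomial det(A - λI) = λ^2 + 2λ + 2 = 0.
Eigenvalues λ = -1 ± i (complex conjugate pair).
For λ=-1+i: an eigenvector is (-3,-1) - i(2,1) = (-3 - 2i, -1 - i).
A real fundamental pair from Re and Im of e^((-1+i)t)v: X_1 = e^(-t)(cos(t)·(-3,-1) + sin(t)·(2,1)), X_2 = e^(-t)(sin(t)·(-3,-1) - cos(t)·(2,1)).
General solution: K_1X_1 + K_2X_2.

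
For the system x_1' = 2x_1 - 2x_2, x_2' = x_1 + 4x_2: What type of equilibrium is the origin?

A = [[2,-2],[1,4]]; det(A-λI) = λ^2 - 6λ + 10.
λ = 3 ± i: positive real part.

unstable spiral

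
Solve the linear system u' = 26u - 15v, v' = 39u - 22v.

Coefficient matrix A = [[26, -15], [39, -22]].
Characteristic polynomial det(A - λI) = λ^2 - 4λ + 13 = 0.
Eigenvalues λ = 2 ± 3i (complex conjugate pair).
For λ=2+3i: an eigenvector is (1,2) - i(-2,-3) = (1 + 2i, 2 + 3i).
A real fundamental pair from Re and Im of e^((2+3i)t)v: X_1 = e^(2t)(cos(3t)·(1,2) + sin(3t)·(-2,-3)), X_2 = e^(2t)(sin(3t)·(1,2) - cos(3t)·(-2,-3)).
General solution: C_1X_1 + C_2X_2.

u(t) = -2C_1e^(2t)sin(3t) + C_1e^(2t)cos(3t) + C_2e^(2t)sin(3t) + 2C_2e^(2t)cos(3t), v(t) = -3C_1e^(2t)sin(3t) + 2C_1e^(2t)cos(3t) + 2C_2e^(2t)sin(3t) + 3C_2e^(2t)cos(3t)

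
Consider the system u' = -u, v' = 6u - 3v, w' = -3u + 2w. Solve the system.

Coefficient matrix A = [[-1, 0, 0], [6, -3, 0], [-3, 0, 2]].
det(A - λI) = 0 gives eigenvalues λ = -3, -1, 2.
For λ=-3: eigenvector (0,1,0).
For λ=-1: eigenvector (1,3,1).
For λ=2: eigenvector (0,0,1).
General solution: c_1e^(-3t)(0,1,0) + c_2e^(-t)(1,3,1) + c_3e^(2t)(0,0,1).

u(t) = c_2e^(-t), v(t) = c_1e^(-3t) + 3c_2e^(-t), w(t) = c_2e^(-t) + c_3e^(2t)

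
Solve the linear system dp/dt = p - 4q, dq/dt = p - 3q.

Coefficient matrix A = [[1, -4], [1, -3]].
Characteristic polynomial det(A - λI) = λ^2 + 2λ + 1 = 0.
Single eigenvalue λ = -1 with algebraic multiplicity 2.
Eigenvector v = (2,1); generalized eigenvector w with (A-λI)w=v is (-1,-1).
General solution: e^(-t)[c_1·v + c_2·(t·v + w)].

p(t) = 2c_1e^(-t) + 2c_2te^(-t) - c_2e^(-t), q(t) = c_1e^(-t) + c_2te^(-t) - c_2e^(-t)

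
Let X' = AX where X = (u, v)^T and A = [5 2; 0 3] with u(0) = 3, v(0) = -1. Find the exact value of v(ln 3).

A = [[5,2],[0,3]]; eigenvalues λ = 3, 5.
Eigenvectors: (1,-1) for λ=3, (-1,0) for λ=5.
From the initial condition, c_1 = 1, c_2 = -2.
v(ln 3) = (1)(3^3)(-1) + (-2)(3^5)(0) = -27.

-27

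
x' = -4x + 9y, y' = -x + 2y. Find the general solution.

Coefficient matrix A = [[-4, 9], [-1, 2]].
Characteristic polynomial det(A - λI) = λ^2 + 2λ + 1 = 0.
Single eigenvalue λ = -1 with algebraic multiplicity 2.
Eigenvector v = (3,1); generalized eigenvector w with (A-λI)w=v is (2,1).
General solution: e^(-t)[c_1·v + c_2·(t·v + w)].

x(t) = 3c_1e^(-t) + 3c_2te^(-t) + 2c_2e^(-t), y(t) = c_1e^(-t) + c_2te^(-t) + c_2e^(-t)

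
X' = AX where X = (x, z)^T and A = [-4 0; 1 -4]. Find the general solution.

x(t) = -C_2e^(-4t), z(t) = -C_1e^(-4t) - C_2te^(-4t) + 2C_2e^(-4t)

Coefficient matrix A = [[-4, 0], [1, -4]].
Characteristic polynomial det(A - λI) = λ^2 + 8λ + 16 = 0.
Single eigenvalue λ = -4 with algebraic multiplicity 2.
Eigenvector v = (0,-1); generalized eigenvector w with (A-λI)w=v is (-1,2).
General solution: e^(-4t)[C_1·v + C_2·(t·v + w)].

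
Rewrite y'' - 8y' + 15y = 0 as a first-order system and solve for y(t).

Let x_1 = y, x_2 = y'. Then x_1' = x_2 and x_2' = -15x_1 + 8x_2.
A = [[0,1],[-15,8]]; det(A-λI) = λ^2 - 8λ + 15.
Eigenvalues λ = 5, 3 with eigenvectors (1,5), (1,3).

y(t) = C_1e^(5t) + C_2e^(3t)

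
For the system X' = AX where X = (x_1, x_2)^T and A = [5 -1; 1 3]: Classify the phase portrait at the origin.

unstable improper node

A = [[5,-1],[1,3]]; det(A-λI) = λ^2 - 8λ + 16.
repeated λ = 4 with a single eigenvector.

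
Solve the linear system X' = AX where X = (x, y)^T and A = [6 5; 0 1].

Coefficient matrix A = [[6, 5], [0, 1]].
Characteristic polynomial det(A - λI) = λ^2 - 7λ + 6 = 0.
Eigenvalues λ = 6, 1.
For λ=6: (A-λI) row 1 is [0, 5], so an eigenvector is (1, 0).
For λ=1: (A-λI) row 1 is [5, 5], so an eigenvector is (1, -1).
General solution: c_1e^(6t)(1,0) + c_2e^(t)(1,-1).

x(t) = c_1e^(6t) + c_2e^(t), y(t) = -c_2e^(t)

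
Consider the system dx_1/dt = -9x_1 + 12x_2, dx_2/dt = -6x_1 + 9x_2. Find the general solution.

Coefficient matrix A = [[-9, 12], [-6, 9]].
Characteristic polynomial det(A - λI) = λ^2 - 9 = 0.
Eigenvalues λ = -3, 3.
For λ=-3: (A-λI) row 1 is [-6, 12], so an eigenvector is (-2, -1).
For λ=3: (A-λI) row 1 is [-12, 12], so an eigenvector is (-1, -1).
General solution: K_1e^(-3t)(-2,-1) + K_2e^(3t)(-1,-1).

x_1(t) = -2K_1e^(-3t) - K_2e^(3t), x_2(t) = -K_1e^(-3t) - K_2e^(3t)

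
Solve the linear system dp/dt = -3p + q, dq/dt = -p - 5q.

Coefficient matrix A = [[-3, 1], [-1, -5]].
Characteristic polynomial det(A - λI) = λ^2 + 8λ + 16 = 0.
Single eigenvalue λ = -4 with algebraic multiplicity 2.
Eigenvector v = (-1,1); generalized eigenvector w with (A-λI)w=v is (1,-2).
General solution: e^(-4t)[K_1·v + K_2·(t·v + w)].

p(t) = -K_1e^(-4t) - K_2te^(-4t) + K_2e^(-4t), q(t) = K_1e^(-4t) + K_2te^(-4t) - 2K_2e^(-4t)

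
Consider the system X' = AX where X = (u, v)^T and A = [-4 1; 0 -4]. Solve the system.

u(t) = -K_1e^(-4t) - K_2te^(-4t) - 2K_2e^(-4t), v(t) = -K_2e^(-4t)

Coefficient matrix A = [[-4, 1], [0, -4]].
Characteristic polynomial det(A - λI) = λ^2 + 8λ + 16 = 0.
Single eigenvalue λ = -4 with algebraic multiplicity 2.
Eigenvector v = (-1,0); generalized eigenvector w with (A-λI)w=v is (-2,-1).
General solution: e^(-4t)[K_1·v + K_2·(t·v + w)].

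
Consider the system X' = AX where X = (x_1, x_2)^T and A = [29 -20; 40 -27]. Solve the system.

x_1(t) = -2c_1e^(t)sin(4t) - c_1e^(t)cos(4t) - c_2e^(t)sin(4t) + 2c_2e^(t)cos(4t), x_2(t) = -3c_1e^(t)sin(4t) - c_1e^(t)cos(4t) - c_2e^(t)sin(4t) + 3c_2e^(t)cos(4t)

Coefficient matrix A = [[29, -20], [40, -27]].
Characteristic polynomial det(A - λI) = λ^2 - 2λ + 17 = 0.
Eigenvalues λ = 1 ± 4i (complex conjugate pair).
For λ=1+4i: an eigenvector is (-1,-1) - i(-2,-3) = (-1 + 2i, -1 + 3i).
A real fundamental pair from Re and Im of e^((1+4i)t)v: X_1 = e^(t)(cos(4t)·(-1,-1) + sin(4t)·(-2,-3)), X_2 = e^(t)(sin(4t)·(-1,-1) - cos(4t)·(-2,-3)).
General solution: c_1X_1 + c_2X_2.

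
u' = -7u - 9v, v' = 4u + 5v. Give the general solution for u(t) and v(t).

Coefficient matrix A = [[-7, -9], [4, 5]].
Characteristic polynomial det(A - λI) = λ^2 + 2λ + 1 = 0.
Single eigenvalue λ = -1 with algebraic multiplicity 2.
Eigenvector v = (3,-2); generalized eigenvector w with (A-λI)w=v is (1,-1).
General solution: e^(-t)[c_1·v + c_2·(t·v + w)].

u(t) = 3c_1e^(-t) + 3c_2te^(-t) + c_2e^(-t), v(t) = -2c_1e^(-t) - 2c_2te^(-t) - c_2e^(-t)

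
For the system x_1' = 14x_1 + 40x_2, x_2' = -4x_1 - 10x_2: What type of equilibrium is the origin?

unstable spiral

A = [[14,40],[-4,-10]]; det(A-λI) = λ^2 - 4λ + 20.
λ = 2 ± 4i: positive real part.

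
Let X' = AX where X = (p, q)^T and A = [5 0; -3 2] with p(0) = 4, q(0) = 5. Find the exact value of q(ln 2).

A = [[5,0],[-3,2]]; eigenvalues λ = 2, 5.
Eigenvectors: (0,1) for λ=2, (-1,1) for λ=5.
From the initial condition, c_1 = 9, c_2 = -4.
q(ln 2) = (9)(2^2)(1) + (-4)(2^5)(1) = -92.

-92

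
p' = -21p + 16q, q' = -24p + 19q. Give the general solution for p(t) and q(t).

p(t) = K_1e^(-5t) - 2K_2e^(3t), q(t) = K_1e^(-5t) - 3K_2e^(3t)

Coefficient matrix A = [[-21, 16], [-24, 19]].
Characteristic polynomial det(A - λI) = λ^2 + 2λ - 15 = 0.
Eigenvalues λ = -5, 3.
For λ=-5: (A-λI) row 1 is [-16, 16], so an eigenvector is (1, 1).
For λ=3: (A-λI) row 1 is [-24, 16], so an eigenvector is (-2, -3).
General solution: K_1e^(-5t)(1,1) + K_2e^(3t)(-2,-3).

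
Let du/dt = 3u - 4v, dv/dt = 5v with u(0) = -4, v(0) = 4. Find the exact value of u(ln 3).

-1836

A = [[3,-4],[0,5]]; eigenvalues λ = 5, 3.
Eigenvectors: (2,-1) for λ=5, (-1,0) for λ=3.
From the initial condition, c_1 = -4, c_2 = -4.
u(ln 3) = (-4)(3^5)(2) + (-4)(3^3)(-1) = -1836.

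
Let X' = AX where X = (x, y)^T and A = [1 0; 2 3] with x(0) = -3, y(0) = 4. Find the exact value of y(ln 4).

76

A = [[1,0],[2,3]]; eigenvalues λ = 1, 3.
Eigenvectors: (1,-1) for λ=1, (0,-1) for λ=3.
From the initial condition, c_1 = -3, c_2 = -1.
y(ln 4) = (-3)(4^1)(-1) + (-1)(4^3)(-1) = 76.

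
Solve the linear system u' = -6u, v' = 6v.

u(t) = C_2e^(-6t), v(t) = -C_1e^(6t)

Coefficient matrix A = [[-6, 0], [0, 6]].
Characteristic polynomial det(A - λI) = λ^2 - 36 = 0.
Eigenvalues λ = 6, -6.
For λ=6: (A-λI) row 1 is [-12, 0], so an eigenvector is (0, -1).
For λ=-6: (A-λI) row 2 is [0, 12], so an eigenvector is (1, 0).
General solution: C_1e^(6t)(0,-1) + C_2e^(-6t)(1,0).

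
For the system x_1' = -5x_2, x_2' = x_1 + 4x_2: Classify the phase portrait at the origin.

A = [[0,-5],[1,4]]; det(A-λI) = λ^2 - 4λ + 5.
λ = 2 ± i: positive real part.

unstable spiral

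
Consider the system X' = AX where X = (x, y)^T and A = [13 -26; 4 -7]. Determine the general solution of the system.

x(t) = -2C_1e^(3t)sin(2t) - 3C_1e^(3t)cos(2t) - 3C_2e^(3t)sin(2t) + 2C_2e^(3t)cos(2t), y(t) = -C_1e^(3t)sin(2t) - C_1e^(3t)cos(2t) - C_2e^(3t)sin(2t) + C_2e^(3t)cos(2t)

Coefficient matrix A = [[13, -26], [4, -7]].
Characteristic polynomial det(A - λI) = λ^2 - 6λ + 13 = 0.
Eigenvalues λ = 3 ± 2i (complex conjugate pair).
For λ=3+2i: an eigenvector is (-3,-1) - i(-2,-1) = (-3 + 2i, -1 + i).
A real fundamental pair from Re and Im of e^((3+2i)t)v: X_1 = e^(3t)(cos(2t)·(-3,-1) + sin(2t)·(-2,-1)), X_2 = e^(3t)(sin(2t)·(-3,-1) - cos(2t)·(-2,-1)).
General solution: C_1X_1 + C_2X_2.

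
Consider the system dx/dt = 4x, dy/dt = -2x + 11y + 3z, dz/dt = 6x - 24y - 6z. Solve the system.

x(t) = K_2e^(4t), y(t) = K_1e^(2t) - K_2e^(4t) + 3K_3e^(3t), z(t) = -3K_1e^(2t) + 3K_2e^(4t) - 8K_3e^(3t)

Coefficient matrix A = [[4, 0, 0], [-2, 11, 3], [6, -24, -6]].
det(A - λI) = 0 gives eigenvalues λ = 2, 4, 3.
For λ=2: eigenvector (0,1,-3).
For λ=4: eigenvector (1,-1,3).
For λ=3: eigenvector (0,3,-8).
General solution: K_1e^(2t)(0,1,-3) + K_2e^(4t)(1,-1,3) + K_3e^(3t)(0,3,-8).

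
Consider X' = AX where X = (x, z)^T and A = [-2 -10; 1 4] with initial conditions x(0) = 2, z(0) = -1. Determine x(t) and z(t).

Coefficient matrix A = [[-2, -10], [1, 4]].
Characteristic polynomial det(A - λI) = λ^2 - 2λ + 2 = 0.
Eigenvalues λ = 1 ± i (complex conjugate pair).
For λ=1+i: an eigenvector is (3,-1) - i(1,0) = (3 - i, -1).
A real fundamental pair from Re and Im of e^((1+i)t)v: X_1 = e^(t)(cos(t)·(3,-1) + sin(t)·(1,0)), X_2 = e^(t)(sin(t)·(3,-1) - cos(t)·(1,0)).
General solution: K_1X_1 + K_2X_2.
Applying x(0)=2, z(0)=-1 gives K_1=1, K_2=1.

x(t) = 4e^(t)sin(t) + 2e^(t)cos(t), z(t) = -e^(t)sin(t) - e^(t)cos(t)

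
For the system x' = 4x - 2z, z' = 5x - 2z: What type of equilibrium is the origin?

unstable spiral

A = [[4,-2],[5,-2]]; det(A-λI) = λ^2 - 2λ + 2.
λ = 1 ± i: positive real part.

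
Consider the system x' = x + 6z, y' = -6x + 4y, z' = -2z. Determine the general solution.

Coefficient matrix A = [[1, 0, 6], [-6, 4, 0], [0, 0, -2]].
det(A - λI) = 0 gives eigenvalues λ = 1, 4, -2.
For λ=1: eigenvector (1,2,0).
For λ=4: eigenvector (0,1,0).
For λ=-2: eigenvector (-2,-2,1).
General solution: C_1e^(t)(1,2,0) + C_2e^(4t)(0,1,0) + C_3e^(-2t)(-2,-2,1).

x(t) = C_1e^(t) - 2C_3e^(-2t), y(t) = 2C_1e^(t) + C_2e^(4t) - 2C_3e^(-2t), z(t) = C_3e^(-2t)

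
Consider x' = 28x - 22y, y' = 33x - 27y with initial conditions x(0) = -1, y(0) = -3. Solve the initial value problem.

Coefficient matrix A = [[28, -22], [33, -27]].
Characteristic polynomial det(A - λI) = λ^2 - λ - 30 = 0.
Eigenvalues λ = 6, -5.
For λ=6: (A-λI) row 1 is [22, -22], so an eigenvector is (-1, -1).
For λ=-5: (A-λI) row 1 is [33, -22], so an eigenvector is (2, 3).
General solution: c_1e^(6t)(-1,-1) + c_2e^(-5t)(2,3).
Applying x(0)=-1, y(0)=-3 gives c_1=-3, c_2=-2.

x(t) = 3e^(6t) - 4e^(-5t), y(t) = 3e^(6t) - 6e^(-5t)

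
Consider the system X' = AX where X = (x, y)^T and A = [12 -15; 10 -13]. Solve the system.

Coefficient matrix A = [[12, -15], [10, -13]].
Characteristic polynomial det(A - λI) = λ^2 + λ - 6 = 0.
Eigenvalues λ = 2, -3.
For λ=2: (A-λI) row 1 is [10, -15], so an eigenvector is (-3, -2).
For λ=-3: (A-λI) row 1 is [15, -15], so an eigenvector is (-1, -1).
General solution: K_1e^(2t)(-3,-2) + K_2e^(-3t)(-1,-1).

x(t) = -3K_1e^(2t) - K_2e^(-3t), y(t) = -2K_1e^(2t) - K_2e^(-3t)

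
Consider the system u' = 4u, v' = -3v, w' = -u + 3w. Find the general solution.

u(t) = C_3e^(4t), v(t) = C_2e^(-3t), w(t) = C_1e^(3t) - C_3e^(4t)

Coefficient matrix A = [[4, 0, 0], [0, -3, 0], [-1, 0, 3]].
det(A - λI) = 0 gives eigenvalues λ = 3, -3, 4.
For λ=3: eigenvector (0,0,1).
For λ=-3: eigenvector (0,1,0).
For λ=4: eigenvector (1,0,-1).
General solution: C_1e^(3t)(0,0,1) + C_2e^(-3t)(0,1,0) + C_3e^(4t)(1,0,-1).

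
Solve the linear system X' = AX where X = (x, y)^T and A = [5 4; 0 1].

Coefficient matrix A = [[5, 4], [0, 1]].
Characteristic polynomial det(A - λI) = λ^2 - 6λ + 5 = 0.
Eigenvalues λ = 1, 5.
For λ=1: (A-λI) row 1 is [4, 4], so an eigenvector is (1, -1).
For λ=5: (A-λI) row 1 is [0, 4], so an eigenvector is (-1, 0).
General solution: C_1e^(t)(1,-1) + C_2e^(5t)(-1,0).

x(t) = C_1e^(t) - C_2e^(5t), y(t) = -C_1e^(t)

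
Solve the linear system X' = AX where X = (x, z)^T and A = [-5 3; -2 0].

Coefficient matrix A = [[-5, 3], [-2, 0]].
Characteristic polynomial det(A - λI) = λ^2 + 5λ + 6 = 0.
Eigenvalues λ = -3, -2.
For λ=-3: (A-λI) row 1 is [-2, 3], so an eigenvector is (3, 2).
For λ=-2: (A-λI) row 1 is [-3, 3], so an eigenvector is (-1, -1).
General solution: C_1e^(-3t)(3,2) + C_2e^(-2t)(-1,-1).

x(t) = 3C_1e^(-3t) - C_2e^(-2t), z(t) = 2C_1e^(-3t) - C_2e^(-2t)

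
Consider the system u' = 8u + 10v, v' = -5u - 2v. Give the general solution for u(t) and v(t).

u(t) = -K_1e^(3t)sin(5t) + K_1e^(3t)cos(5t) + K_2e^(3t)sin(5t) + K_2e^(3t)cos(5t), v(t) = -K_1e^(3t)cos(5t) - K_2e^(3t)sin(5t)

Coefficient matrix A = [[8, 10], [-5, -2]].
Characteristic polynomial det(A - λI) = λ^2 - 6λ + 34 = 0.
Eigenvalues λ = 3 ± 5i (complex conjugate pair).
For λ=3+5i: an eigenvector is (1,-1) - i(-1,0) = (1 + i, -1).
A real fundamental pair from Re and Im of e^((3+5i)t)v: X_1 = e^(3t)(cos(5t)·(1,-1) + sin(5t)·(-1,0)), X_2 = e^(3t)(sin(5t)·(1,-1) - cos(5t)·(-1,0)).
General solution: K_1X_1 + K_2X_2.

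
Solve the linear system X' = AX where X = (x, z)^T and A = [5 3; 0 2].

Coefficient matrix A = [[5, 3], [0, 2]].
Characteristic polynomial det(A - λI) = λ^2 - 7λ + 10 = 0.
Eigenvalues λ = 2, 5.
For λ=2: (A-λI) row 1 is [3, 3], so an eigenvector is (1, -1).
For λ=5: (A-λI) row 1 is [0, 3], so an eigenvector is (-1, 0).
General solution: c_1e^(2t)(1,-1) + c_2e^(5t)(-1,0).

x(t) = c_1e^(2t) - c_2e^(5t), z(t) = -c_1e^(2t)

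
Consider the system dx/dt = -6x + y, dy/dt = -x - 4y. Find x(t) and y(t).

Coefficient matrix A = [[-6, 1], [-1, -4]].
Characteristic polynomial det(A - λI) = λ^2 + 10λ + 25 = 0.
Single eigenvalue λ = -5 with algebraic multiplicity 2.
Eigenvector v = (-1,-1); generalized eigenvector w with (A-λI)w=v is (2,1).
General solution: e^(-5t)[K_1·v + K_2·(t·v + w)].

x(t) = -K_1e^(-5t) - K_2te^(-5t) + 2K_2e^(-5t), y(t) = -K_1e^(-5t) - K_2te^(-5t) + K_2e^(-5t)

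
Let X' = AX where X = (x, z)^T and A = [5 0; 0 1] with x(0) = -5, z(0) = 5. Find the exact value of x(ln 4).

A = [[5,0],[0,1]]; eigenvalues λ = 1, 5.
Eigenvectors: (0,1) for λ=1, (-1,0) for λ=5.
From the initial condition, c_1 = 5, c_2 = 5.
x(ln 4) = (5)(4^1)(0) + (5)(4^5)(-1) = -5120.

-5120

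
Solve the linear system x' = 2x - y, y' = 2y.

Coefficient matrix A = [[2, -1], [0, 2]].
Characteristic polynomial det(A - λI) = λ^2 - 4λ + 4 = 0.
Single eigenvalue λ = 2 with algebraic multiplicity 2.
Eigenvector v = (1,0); generalized eigenvector w with (A-λI)w=v is (1,-1).
General solution: e^(2t)[c_1·v + c_2·(t·v + w)].

x(t) = c_1e^(2t) + c_2te^(2t) + c_2e^(2t), y(t) = -c_2e^(2t)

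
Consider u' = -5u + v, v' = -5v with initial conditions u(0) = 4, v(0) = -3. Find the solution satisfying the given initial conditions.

u(t) = -3te^(-5t) + 4e^(-5t), v(t) = -3e^(-5t)

Coefficient matrix A = [[-5, 1], [0, -5]].
Characteristic polynomial det(A - λI) = λ^2 + 10λ + 25 = 0.
Single eigenvalue λ = -5 with algebraic multiplicity 2.
Eigenvector v = (-1,0); generalized eigenvector w with (A-λI)w=v is (-2,-1).
General solution: e^(-5t)[c_1·v + c_2·(t·v + w)].
Applying u(0)=4, v(0)=-3 gives c_1=-10, c_2=3.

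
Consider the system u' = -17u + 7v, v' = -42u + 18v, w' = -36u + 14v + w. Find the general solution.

Coefficient matrix A = [[-17, 7, 0], [-42, 18, 0], [-36, 14, 1]].
det(A - λI) = 0 gives eigenvalues λ = -3, 4, 1.
For λ=-3: eigenvector (1,2,2).
For λ=4: eigenvector (1,3,2).
For λ=1: eigenvector (0,0,1).
General solution: K_1e^(-3t)(1,2,2) + K_2e^(4t)(1,3,2) + K_3e^(t)(0,0,1).

u(t) = K_1e^(-3t) + K_2e^(4t), v(t) = 2K_1e^(-3t) + 3K_2e^(4t), w(t) = 2K_1e^(-3t) + 2K_2e^(4t) + K_3e^(t)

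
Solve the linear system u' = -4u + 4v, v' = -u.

u(t) = -2C_1e^(-2t) - 2C_2te^(-2t) + 3C_2e^(-2t), v(t) = -C_1e^(-2t) - C_2te^(-2t) + C_2e^(-2t)

Coefficient matrix A = [[-4, 4], [-1, 0]].
Characteristic polynomial det(A - λI) = λ^2 + 4λ + 4 = 0.
Single eigenvalue λ = -2 with algebraic multiplicity 2.
Eigenvector v = (-2,-1); generalized eigenvector w with (A-λI)w=v is (3,1).
General solution: e^(-2t)[C_1·v + C_2·(t·v + w)].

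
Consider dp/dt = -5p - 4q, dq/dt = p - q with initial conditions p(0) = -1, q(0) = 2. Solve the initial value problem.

p(t) = -6te^(-3t) - e^(-3t), q(t) = 3te^(-3t) + 2e^(-3t)

Coefficient matrix A = [[-5, -4], [1, -1]].
Characteristic polynomial det(A - λI) = λ^2 + 6λ + 9 = 0.
Single eigenvalue λ = -3 with algebraic multiplicity 2.
Eigenvector v = (2,-1); generalized eigenvector w with (A-λI)w=v is (-3,1).
General solution: e^(-3t)[C_1·v + C_2·(t·v + w)].
Applying p(0)=-1, q(0)=2 gives C_1=-5, C_2=-3.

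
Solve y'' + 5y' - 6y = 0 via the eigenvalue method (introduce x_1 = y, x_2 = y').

Let x_1 = y, x_2 = y'. Then x_1' = x_2 and x_2' = 6x_1 - 5x_2.
A = [[0,1],[6,-5]]; det(A-λI) = λ^2 + 5λ - 6.
Eigenvalues λ = -6, 1 with eigenvectors (1,-6), (1,1).

y(t) = c_1e^(-6t) + c_2e^(t)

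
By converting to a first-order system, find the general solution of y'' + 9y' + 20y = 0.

Let x_1 = y, x_2 = y'. Then x_1' = x_2 and x_2' = -20x_1 - 9x_2.
A = [[0,1],[-20,-9]]; det(A-λI) = λ^2 + 9λ + 20.
Eigenvalues λ = -5, -4 with eigenvectors (1,-5), (1,-4).

y(t) = c_1e^(-5t) + c_2e^(-4t)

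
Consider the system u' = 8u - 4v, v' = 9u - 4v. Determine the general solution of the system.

u(t) = -2c_1e^(2t) - 2c_2te^(2t) + c_2e^(2t), v(t) = -3c_1e^(2t) - 3c_2te^(2t) + 2c_2e^(2t)

Coefficient matrix A = [[8, -4], [9, -4]].
Characteristic polynomial det(A - λI) = λ^2 - 4λ + 4 = 0.
Single eigenvalue λ = 2 with algebraic multiplicity 2.
Eigenvector v = (-2,-3); generalized eigenvector w with (A-λI)w=v is (1,2).
General solution: e^(2t)[c_1·v + c_2·(t·v + w)].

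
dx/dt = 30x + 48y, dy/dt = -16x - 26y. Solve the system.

x(t) = -2C_1e^(6t) + 3C_2e^(-2t), y(t) = C_1e^(6t) - 2C_2e^(-2t)

Coefficient matrix A = [[30, 48], [-16, -26]].
Characteristic polynomial det(A - λI) = λ^2 - 4λ - 12 = 0.
Eigenvalues λ = 6, -2.
For λ=6: (A-λI) row 1 is [24, 48], so an eigenvector is (-2, 1).
For λ=-2: (A-λI) row 1 is [32, 48], so an eigenvector is (3, -2).
General solution: C_1e^(6t)(-2,1) + C_2e^(-2t)(3,-2).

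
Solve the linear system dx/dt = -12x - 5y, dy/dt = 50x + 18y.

Coefficient matrix A = [[-12, -5], [50, 18]].
Characteristic polynomial det(A - λI) = λ^2 - 6λ + 34 = 0.
Eigenvalues λ = 3 ± 5i (complex conjugate pair).
For λ=3+5i: an eigenvector is (0,-1) - i(1,-3) = (0 - i, -1 + 3i).
A real fundamental pair from Re and Im of e^((3+5i)t)v: X_1 = e^(3t)(cos(5t)·(0,-1) + sin(5t)·(1,-3)), X_2 = e^(3t)(sin(5t)·(0,-1) - cos(5t)·(1,-3)).
General solution: K_1X_1 + K_2X_2.

x(t) = K_1e^(3t)sin(5t) - K_2e^(3t)cos(5t), y(t) = -3K_1e^(3t)sin(5t) - K_1e^(3t)cos(5t) - K_2e^(3t)sin(5t) + 3K_2e^(3t)cos(5t)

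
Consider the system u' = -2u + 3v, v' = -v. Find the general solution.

u(t) = -C_1e^(-2t) + 3C_2e^(-t), v(t) = C_2e^(-t)

Coefficient matrix A = [[-2, 3], [0, -1]].
Characteristic polynomial det(A - λI) = λ^2 + 3λ + 2 = 0.
Eigenvalues λ = -2, -1.
For λ=-2: (A-λI) row 1 is [0, 3], so an eigenvector is (-1, 0).
For λ=-1: (A-λI) row 1 is [-1, 3], so an eigenvector is (3, 1).
General solution: C_1e^(-2t)(-1,0) + C_2e^(-t)(3,1).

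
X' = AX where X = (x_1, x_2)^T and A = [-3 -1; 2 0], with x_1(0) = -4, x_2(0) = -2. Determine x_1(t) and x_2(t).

Coefficient matrix A = [[-3, -1], [2, 0]].
Characteristic polynomial det(A - λI) = λ^2 + 3λ + 2 = 0.
Eigenvalues λ = -1, -2.
For λ=-1: (A-λI) row 1 is [-2, -1], so an eigenvector is (-1, 2).
For λ=-2: (A-λI) row 1 is [-1, -1], so an eigenvector is (-1, 1).
General solution: c_1e^(-t)(-1,2) + c_2e^(-2t)(-1,1).
Applying x_1(0)=-4, x_2(0)=-2 gives c_1=-6, c_2=10.

x_1(t) = 6e^(-t) - 10e^(-2t), x_2(t) = -12e^(-t) + 10e^(-2t)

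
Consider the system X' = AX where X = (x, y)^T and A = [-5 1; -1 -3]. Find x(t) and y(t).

Coefficient matrix A = [[-5, 1], [-1, -3]].
Characteristic polynomial det(A - λI) = λ^2 + 8λ + 16 = 0.
Single eigenvalue λ = -4 with algebraic multiplicity 2.
Eigenvector v = (1,1); generalized eigenvector w with (A-λI)w=v is (2,3).
General solution: e^(-4t)[c_1·v + c_2·(t·v + w)].

x(t) = c_1e^(-4t) + c_2te^(-4t) + 2c_2e^(-4t), y(t) = c_1e^(-4t) + c_2te^(-4t) + 3c_2e^(-4t)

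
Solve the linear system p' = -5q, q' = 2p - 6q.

p(t) = c_1e^(-3t)sin(t) + 2c_1e^(-3t)cos(t) + 2c_2e^(-3t)sin(t) - c_2e^(-3t)cos(t), q(t) = c_1e^(-3t)sin(t) + c_1e^(-3t)cos(t) + c_2e^(-3t)sin(t) - c_2e^(-3t)cos(t)

Coefficient matrix A = [[0, -5], [2, -6]].
Characteristic polynomial det(A - λI) = λ^2 + 6λ + 10 = 0.
Eigenvalues λ = -3 ± i (complex conjugate pair).
For λ=-3+i: an eigenvector is (2,1) - i(1,1) = (2 - i, 1 - i).
A real fundamental pair from Re and Im of e^((-3+i)t)v: X_1 = e^(-3t)(cos(t)·(2,1) + sin(t)·(1,1)), X_2 = e^(-3t)(sin(t)·(2,1) - cos(t)·(1,1)).
General solution: c_1X_1 + c_2X_2.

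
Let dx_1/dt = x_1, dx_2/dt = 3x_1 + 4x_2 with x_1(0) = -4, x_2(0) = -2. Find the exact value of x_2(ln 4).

A = [[1,0],[3,4]]; eigenvalues λ = 4, 1.
Eigenvectors: (0,1) for λ=4, (1,-1) for λ=1.
From the initial condition, c_1 = -6, c_2 = -4.
x_2(ln 4) = (-6)(4^4)(1) + (-4)(4^1)(-1) = -1520.

-1520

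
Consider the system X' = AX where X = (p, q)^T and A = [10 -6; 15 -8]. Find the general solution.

p(t) = -C_1e^(t)sin(3t) - C_1e^(t)cos(3t) - C_2e^(t)sin(3t) + C_2e^(t)cos(3t), q(t) = -2C_1e^(t)sin(3t) - C_1e^(t)cos(3t) - C_2e^(t)sin(3t) + 2C_2e^(t)cos(3t)

Coefficient matrix A = [[10, -6], [15, -8]].
Characteristic polynomial det(A - λI) = λ^2 - 2λ + 10 = 0.
Eigenvalues λ = 1 ± 3i (complex conjugate pair).
For λ=1+3i: an eigenvector is (-1,-1) - i(-1,-2) = (-1 + i, -1 + 2i).
A real fundamental pair from Re and Im of e^((1+3i)t)v: X_1 = e^(t)(cos(3t)·(-1,-1) + sin(3t)·(-1,-2)), X_2 = e^(t)(sin(3t)·(-1,-1) - cos(3t)·(-1,-2)).
General solution: C_1X_1 + C_2X_2.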